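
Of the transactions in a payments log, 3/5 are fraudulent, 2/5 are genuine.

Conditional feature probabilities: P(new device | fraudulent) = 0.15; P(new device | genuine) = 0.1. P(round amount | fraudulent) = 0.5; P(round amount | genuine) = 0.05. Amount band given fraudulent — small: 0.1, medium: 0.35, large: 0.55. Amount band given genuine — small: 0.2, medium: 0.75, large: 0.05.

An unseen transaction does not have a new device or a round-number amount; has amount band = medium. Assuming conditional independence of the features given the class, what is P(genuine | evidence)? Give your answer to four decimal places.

0.7419

fraudulent: 0.6 × (1−0.15) × (1−0.5) × 0.35 = 0.08925
genuine: 0.4 × (1−0.1) × (1−0.05) × 0.75 = 0.2565
P(genuine | x) = 0.2565 / 0.34575 ≈ 0.7419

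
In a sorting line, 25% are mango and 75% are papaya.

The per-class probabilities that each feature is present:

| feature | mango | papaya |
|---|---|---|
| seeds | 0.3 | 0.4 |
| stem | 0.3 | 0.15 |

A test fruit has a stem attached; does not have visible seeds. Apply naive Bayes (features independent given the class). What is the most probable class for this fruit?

mango: 0.25 × (1−0.3) × 0.3 = 0.0525
papaya: 0.75 × (1−0.4) × 0.15 = 0.0675
Highest score → papaya.

papaya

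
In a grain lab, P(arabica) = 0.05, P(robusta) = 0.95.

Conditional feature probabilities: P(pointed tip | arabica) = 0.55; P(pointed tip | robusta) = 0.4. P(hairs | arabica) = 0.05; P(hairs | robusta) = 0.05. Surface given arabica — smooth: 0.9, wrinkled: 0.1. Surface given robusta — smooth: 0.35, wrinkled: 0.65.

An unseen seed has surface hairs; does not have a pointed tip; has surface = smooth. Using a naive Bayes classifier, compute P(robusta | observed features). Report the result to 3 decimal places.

0.908

arabica: 0.05 × (1−0.55) × 0.05 × 0.9 = 0.0010125
robusta: 0.95 × (1−0.4) × 0.05 × 0.35 = 0.009975
P(robusta | x) = 0.009975 / 0.0109875 ≈ 0.908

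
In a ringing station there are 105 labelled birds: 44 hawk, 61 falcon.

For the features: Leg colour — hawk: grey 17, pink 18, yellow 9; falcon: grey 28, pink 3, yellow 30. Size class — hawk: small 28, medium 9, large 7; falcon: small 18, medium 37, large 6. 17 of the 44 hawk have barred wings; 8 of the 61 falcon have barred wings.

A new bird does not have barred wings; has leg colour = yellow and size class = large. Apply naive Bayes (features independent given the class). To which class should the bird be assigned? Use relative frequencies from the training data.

hawk: (44/105) × (9/44) × (7/44) × (27/44) ≈ 0.00836777
falcon: (61/105) × (30/61) × (6/61) × (53/61) ≈ 0.0244174
Highest score → falcon.

falcon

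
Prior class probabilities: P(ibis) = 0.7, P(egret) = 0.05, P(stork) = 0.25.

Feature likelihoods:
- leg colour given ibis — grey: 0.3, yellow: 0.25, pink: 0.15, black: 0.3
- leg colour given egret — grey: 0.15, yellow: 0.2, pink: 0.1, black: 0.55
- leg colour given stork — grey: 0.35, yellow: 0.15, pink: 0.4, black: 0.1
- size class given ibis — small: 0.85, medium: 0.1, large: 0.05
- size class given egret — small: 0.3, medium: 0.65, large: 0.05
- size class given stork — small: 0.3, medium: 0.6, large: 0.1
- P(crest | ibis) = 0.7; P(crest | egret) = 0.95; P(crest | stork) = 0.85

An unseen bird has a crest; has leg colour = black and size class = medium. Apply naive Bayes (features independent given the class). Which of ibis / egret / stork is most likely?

ibis: 0.7 × 0.3 × 0.1 × 0.7 = 0.0147
egret: 0.05 × 0.55 × 0.65 × 0.95 = 0.01698125
stork: 0.25 × 0.1 × 0.6 × 0.85 = 0.01275
Highest score → egret.

egret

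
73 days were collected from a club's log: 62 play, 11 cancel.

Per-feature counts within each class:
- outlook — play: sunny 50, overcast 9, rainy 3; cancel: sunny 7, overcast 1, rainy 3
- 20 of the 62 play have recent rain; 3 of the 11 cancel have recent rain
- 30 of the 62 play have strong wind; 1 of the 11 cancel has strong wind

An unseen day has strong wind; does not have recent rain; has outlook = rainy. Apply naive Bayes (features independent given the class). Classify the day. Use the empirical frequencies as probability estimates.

play: (62/73) × (3/62) × (42/62) × (30/62) ≈ 0.0134706
cancel: (11/73) × (3/11) × (8/11) × (1/11) ≈ 0.00271708
Highest score → play.

play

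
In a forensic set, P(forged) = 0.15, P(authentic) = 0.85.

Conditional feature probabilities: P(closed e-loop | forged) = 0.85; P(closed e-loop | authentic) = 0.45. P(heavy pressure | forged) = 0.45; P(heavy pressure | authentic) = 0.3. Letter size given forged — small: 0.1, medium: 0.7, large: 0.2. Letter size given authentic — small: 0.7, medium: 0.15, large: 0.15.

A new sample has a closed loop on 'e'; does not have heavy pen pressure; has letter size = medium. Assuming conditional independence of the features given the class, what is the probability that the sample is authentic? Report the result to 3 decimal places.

0.450

forged: 0.15 × 0.85 × (1−0.45) × 0.7 = 0.0490875
authentic: 0.85 × 0.45 × (1−0.3) × 0.15 = 0.0401625
P(authentic | x) = 0.0401625 / 0.08925 ≈ 0.450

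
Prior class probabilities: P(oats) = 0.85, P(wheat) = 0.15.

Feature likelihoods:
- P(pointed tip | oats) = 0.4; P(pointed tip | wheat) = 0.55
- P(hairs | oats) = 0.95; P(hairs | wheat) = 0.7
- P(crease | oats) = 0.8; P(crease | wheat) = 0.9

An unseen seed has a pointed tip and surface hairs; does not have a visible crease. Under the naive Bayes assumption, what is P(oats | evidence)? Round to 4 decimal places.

oats: 0.85 × 0.4 × 0.95 × (1−0.8) = 0.0646
wheat: 0.15 × 0.55 × 0.7 × (1−0.9) = 0.005775
P(oats | x) = 0.0646 / 0.070375 ≈ 0.9179

0.9179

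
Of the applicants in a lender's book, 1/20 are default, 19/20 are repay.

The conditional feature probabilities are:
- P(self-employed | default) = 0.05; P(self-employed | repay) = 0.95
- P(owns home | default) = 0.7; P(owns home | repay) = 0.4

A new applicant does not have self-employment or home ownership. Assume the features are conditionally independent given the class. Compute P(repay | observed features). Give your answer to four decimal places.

0.6667

default: 0.05 × (1−0.05) × (1−0.7) = 0.01425
repay: 0.95 × (1−0.95) × (1−0.4) = 0.0285
P(repay | x) = 0.0285 / 0.04275 ≈ 0.6667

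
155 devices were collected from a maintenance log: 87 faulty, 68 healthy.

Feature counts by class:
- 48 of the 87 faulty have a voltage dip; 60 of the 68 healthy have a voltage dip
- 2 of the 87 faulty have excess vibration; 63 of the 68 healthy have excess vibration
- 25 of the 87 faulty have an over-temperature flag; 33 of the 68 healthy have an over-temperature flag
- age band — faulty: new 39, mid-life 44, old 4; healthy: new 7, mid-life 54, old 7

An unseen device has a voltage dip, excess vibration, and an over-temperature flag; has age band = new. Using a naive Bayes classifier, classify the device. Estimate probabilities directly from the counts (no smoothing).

healthy

faulty: (87/155) × (48/87) × (2/87) × (25/87) × (39/87) ≈ 0.000917036
healthy: (68/155) × (60/68) × (63/68) × (33/68) × (7/68) ≈ 0.0179162
Highest score → healthy.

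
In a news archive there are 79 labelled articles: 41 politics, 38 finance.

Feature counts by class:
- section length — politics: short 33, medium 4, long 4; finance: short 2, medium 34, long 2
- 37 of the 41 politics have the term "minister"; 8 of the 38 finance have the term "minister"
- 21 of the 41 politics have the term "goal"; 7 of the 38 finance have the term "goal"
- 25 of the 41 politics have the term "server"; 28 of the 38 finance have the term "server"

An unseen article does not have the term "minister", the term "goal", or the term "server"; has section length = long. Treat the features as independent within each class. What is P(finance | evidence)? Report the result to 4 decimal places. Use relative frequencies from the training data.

0.8202

politics: (41/79) × (4/41) × (4/41) × (20/41) × (16/41) ≈ 0.000940354
finance: (38/79) × (2/38) × (30/38) × (31/38) × (10/38) ≈ 0.00429077
P(finance | x) = 0.00429077 / 0.005231124 ≈ 0.8202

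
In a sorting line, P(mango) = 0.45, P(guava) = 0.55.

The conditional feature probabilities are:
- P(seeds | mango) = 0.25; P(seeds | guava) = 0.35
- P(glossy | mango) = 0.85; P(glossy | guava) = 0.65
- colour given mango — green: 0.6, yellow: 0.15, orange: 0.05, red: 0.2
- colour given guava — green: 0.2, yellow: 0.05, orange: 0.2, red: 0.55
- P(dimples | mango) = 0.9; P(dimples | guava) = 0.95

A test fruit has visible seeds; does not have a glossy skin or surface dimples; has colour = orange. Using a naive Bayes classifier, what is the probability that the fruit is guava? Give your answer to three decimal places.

mango: 0.45 × 0.25 × (1−0.85) × 0.05 × (1−0.9) = 0.000084375
guava: 0.55 × 0.35 × (1−0.65) × 0.2 × (1−0.95) = 0.00067375
P(guava | x) = 0.00067375 / 0.000758125 ≈ 0.889

0.889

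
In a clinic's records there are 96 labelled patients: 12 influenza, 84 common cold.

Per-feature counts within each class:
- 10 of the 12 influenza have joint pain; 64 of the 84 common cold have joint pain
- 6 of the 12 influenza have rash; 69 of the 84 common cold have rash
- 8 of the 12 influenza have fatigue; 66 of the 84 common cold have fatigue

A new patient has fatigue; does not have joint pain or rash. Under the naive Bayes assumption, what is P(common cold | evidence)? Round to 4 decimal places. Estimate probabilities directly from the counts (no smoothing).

influenza: (12/96) × (2/12) × (6/12) × (8/12) ≈ 0.00694444
common cold: (84/96) × (20/84) × (15/84) × (66/84) ≈ 0.0292304
P(common cold | x) = 0.0292304 / 0.03617484 ≈ 0.8080

0.8080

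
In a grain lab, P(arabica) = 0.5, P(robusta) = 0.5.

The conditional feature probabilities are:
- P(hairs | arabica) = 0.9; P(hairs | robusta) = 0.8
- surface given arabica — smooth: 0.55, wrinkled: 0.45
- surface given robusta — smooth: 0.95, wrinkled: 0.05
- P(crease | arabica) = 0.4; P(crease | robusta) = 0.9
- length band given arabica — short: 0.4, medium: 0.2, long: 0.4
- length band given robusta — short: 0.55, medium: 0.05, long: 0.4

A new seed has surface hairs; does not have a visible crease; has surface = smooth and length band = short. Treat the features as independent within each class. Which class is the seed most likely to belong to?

arabica

arabica: 0.5 × 0.9 × 0.55 × (1−0.4) × 0.4 = 0.0594
robusta: 0.5 × 0.8 × 0.95 × (1−0.9) × 0.55 = 0.0209
Highest score → arabica.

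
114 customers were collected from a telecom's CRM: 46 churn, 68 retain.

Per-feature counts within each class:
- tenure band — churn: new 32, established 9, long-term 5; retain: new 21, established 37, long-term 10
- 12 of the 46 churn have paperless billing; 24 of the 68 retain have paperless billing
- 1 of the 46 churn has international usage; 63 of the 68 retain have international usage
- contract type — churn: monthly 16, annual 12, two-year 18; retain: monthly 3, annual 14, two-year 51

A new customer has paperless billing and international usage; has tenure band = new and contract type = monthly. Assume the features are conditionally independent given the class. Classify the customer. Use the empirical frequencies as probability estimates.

retain

churn: (46/114) × (32/46) × (12/46) × (1/46) × (16/46) ≈ 0.000553698
retain: (68/114) × (21/68) × (24/68) × (63/68) × (3/68) ≈ 0.00265742
Highest score → retain.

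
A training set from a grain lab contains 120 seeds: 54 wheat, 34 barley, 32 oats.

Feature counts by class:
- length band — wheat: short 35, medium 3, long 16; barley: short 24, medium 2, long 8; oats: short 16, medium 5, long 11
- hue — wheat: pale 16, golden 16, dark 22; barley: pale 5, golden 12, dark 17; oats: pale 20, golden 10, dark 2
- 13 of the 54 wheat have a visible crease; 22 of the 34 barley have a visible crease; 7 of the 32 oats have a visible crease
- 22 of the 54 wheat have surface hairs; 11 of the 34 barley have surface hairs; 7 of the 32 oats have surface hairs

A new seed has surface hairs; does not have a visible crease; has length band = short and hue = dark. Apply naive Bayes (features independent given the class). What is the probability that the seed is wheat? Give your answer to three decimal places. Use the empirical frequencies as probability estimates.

wheat: (54/120) × (35/54) × (22/54) × (41/54) × (22/54) ≈ 0.0367565
barley: (34/120) × (24/34) × (17/34) × (12/34) × (11/34) ≈ 0.0114187
oats: (32/120) × (16/32) × (2/32) × (25/32) × (7/32) ≈ 0.00142415
P(wheat | x) = 0.0367565 / 0.04959935 ≈ 0.741

0.741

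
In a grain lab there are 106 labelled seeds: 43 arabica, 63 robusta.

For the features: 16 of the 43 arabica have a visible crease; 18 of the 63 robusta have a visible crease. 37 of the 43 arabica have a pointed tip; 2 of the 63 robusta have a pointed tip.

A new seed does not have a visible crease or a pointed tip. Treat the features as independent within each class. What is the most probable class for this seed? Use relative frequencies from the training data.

arabica: (43/106) × (27/43) × (6/43) ≈ 0.0355419
robusta: (63/106) × (45/63) × (61/63) ≈ 0.411051
Highest score → robusta.

robusta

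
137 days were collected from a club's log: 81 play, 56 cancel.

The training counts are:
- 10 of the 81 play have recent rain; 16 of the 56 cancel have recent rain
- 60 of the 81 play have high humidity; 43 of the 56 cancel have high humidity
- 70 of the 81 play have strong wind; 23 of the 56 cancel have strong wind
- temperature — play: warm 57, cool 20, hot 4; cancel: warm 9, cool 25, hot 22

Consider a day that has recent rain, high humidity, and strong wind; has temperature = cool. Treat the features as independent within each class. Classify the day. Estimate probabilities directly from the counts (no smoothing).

cancel

play: (81/137) × (10/81) × (60/81) × (70/81) × (20/81) ≈ 0.0115373
cancel: (56/137) × (16/56) × (43/56) × (23/56) × (25/56) ≈ 0.0164426
Highest score → cancel.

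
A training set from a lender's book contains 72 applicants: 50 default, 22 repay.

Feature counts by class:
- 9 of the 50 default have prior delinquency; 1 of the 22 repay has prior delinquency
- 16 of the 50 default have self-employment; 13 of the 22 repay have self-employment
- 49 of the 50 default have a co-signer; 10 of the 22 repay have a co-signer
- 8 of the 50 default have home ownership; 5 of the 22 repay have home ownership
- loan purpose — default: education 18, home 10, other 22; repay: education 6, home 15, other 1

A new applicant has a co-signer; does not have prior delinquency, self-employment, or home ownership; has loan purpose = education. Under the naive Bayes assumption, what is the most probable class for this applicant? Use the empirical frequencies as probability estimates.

default: (50/72) × (41/50) × (34/50) × (49/50) × (42/50) × (18/50) = 0.11475408
repay: (22/72) × (21/22) × (9/22) × (10/22) × (17/22) × (6/22) ≈ 0.0114298
Highest score → default.

default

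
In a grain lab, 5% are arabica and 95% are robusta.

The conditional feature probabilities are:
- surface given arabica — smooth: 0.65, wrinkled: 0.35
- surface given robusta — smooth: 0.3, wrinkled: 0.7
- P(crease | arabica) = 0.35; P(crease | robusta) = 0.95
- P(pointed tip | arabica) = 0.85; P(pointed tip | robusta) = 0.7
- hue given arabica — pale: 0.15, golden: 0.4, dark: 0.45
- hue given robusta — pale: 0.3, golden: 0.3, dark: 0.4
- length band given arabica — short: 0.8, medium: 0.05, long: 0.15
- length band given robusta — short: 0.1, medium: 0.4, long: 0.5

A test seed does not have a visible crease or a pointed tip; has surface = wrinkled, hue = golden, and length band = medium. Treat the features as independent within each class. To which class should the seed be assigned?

robusta

arabica: 0.05 × 0.35 × (1−0.35) × (1−0.85) × 0.4 × 0.05 = 0.000034125
robusta: 0.95 × 0.7 × (1−0.95) × (1−0.7) × 0.3 × 0.4 = 0.001197
Highest score → robusta.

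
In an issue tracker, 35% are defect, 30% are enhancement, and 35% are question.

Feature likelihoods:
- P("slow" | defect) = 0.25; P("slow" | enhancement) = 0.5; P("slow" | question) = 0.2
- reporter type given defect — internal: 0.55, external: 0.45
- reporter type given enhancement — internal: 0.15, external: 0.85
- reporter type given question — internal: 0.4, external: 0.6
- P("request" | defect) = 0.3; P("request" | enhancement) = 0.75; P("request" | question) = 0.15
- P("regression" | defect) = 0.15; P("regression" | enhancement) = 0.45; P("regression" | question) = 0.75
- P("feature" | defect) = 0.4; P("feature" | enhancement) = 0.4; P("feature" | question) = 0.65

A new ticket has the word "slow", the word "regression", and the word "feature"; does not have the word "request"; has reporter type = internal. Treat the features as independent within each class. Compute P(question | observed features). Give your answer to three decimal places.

defect: 0.35 × 0.25 × 0.55 × (1−0.3) × 0.15 × 0.4 = 0.00202125
enhancement: 0.3 × 0.5 × 0.15 × (1−0.75) × 0.45 × 0.4 = 0.0010125
question: 0.35 × 0.2 × 0.4 × (1−0.15) × 0.75 × 0.65 = 0.0116025
P(question | x) = 0.0116025 / 0.01463625 ≈ 0.793

0.793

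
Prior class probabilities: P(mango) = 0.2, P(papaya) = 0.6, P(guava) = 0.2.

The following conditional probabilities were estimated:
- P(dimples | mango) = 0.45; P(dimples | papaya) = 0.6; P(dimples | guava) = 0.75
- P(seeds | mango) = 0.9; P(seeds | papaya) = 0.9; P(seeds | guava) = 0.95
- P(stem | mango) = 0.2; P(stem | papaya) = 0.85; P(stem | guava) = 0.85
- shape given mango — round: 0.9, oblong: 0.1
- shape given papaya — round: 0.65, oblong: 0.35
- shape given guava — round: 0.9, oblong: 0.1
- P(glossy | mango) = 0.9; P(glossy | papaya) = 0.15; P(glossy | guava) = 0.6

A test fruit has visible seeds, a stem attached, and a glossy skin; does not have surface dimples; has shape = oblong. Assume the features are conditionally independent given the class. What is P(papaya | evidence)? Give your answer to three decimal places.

0.696

mango: 0.2 × (1−0.45) × 0.9 × 0.2 × 0.1 × 0.9 = 0.001782
papaya: 0.6 × (1−0.6) × 0.9 × 0.85 × 0.35 × 0.15 = 0.009639
guava: 0.2 × (1−0.75) × 0.95 × 0.85 × 0.1 × 0.6 = 0.0024225
P(papaya | x) = 0.009639 / 0.0138435 ≈ 0.696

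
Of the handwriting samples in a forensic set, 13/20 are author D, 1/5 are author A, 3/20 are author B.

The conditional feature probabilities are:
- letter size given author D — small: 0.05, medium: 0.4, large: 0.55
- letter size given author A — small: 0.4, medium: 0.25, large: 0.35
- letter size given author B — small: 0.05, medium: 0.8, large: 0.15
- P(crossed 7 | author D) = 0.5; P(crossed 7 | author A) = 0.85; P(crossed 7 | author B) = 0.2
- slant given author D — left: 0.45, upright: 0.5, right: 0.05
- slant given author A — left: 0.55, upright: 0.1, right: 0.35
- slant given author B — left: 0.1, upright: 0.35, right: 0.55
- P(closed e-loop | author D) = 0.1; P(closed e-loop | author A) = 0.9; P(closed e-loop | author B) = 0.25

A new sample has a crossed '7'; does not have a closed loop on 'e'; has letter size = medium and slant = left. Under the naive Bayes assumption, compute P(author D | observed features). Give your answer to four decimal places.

0.9271

author D: 0.65 × 0.4 × 0.5 × 0.45 × (1−0.1) = 0.05265
author A: 0.2 × 0.25 × 0.85 × 0.55 × (1−0.9) = 0.0023375
author B: 0.15 × 0.8 × 0.2 × 0.1 × (1−0.25) = 0.0018
P(author D | x) = 0.05265 / 0.0567875 ≈ 0.9271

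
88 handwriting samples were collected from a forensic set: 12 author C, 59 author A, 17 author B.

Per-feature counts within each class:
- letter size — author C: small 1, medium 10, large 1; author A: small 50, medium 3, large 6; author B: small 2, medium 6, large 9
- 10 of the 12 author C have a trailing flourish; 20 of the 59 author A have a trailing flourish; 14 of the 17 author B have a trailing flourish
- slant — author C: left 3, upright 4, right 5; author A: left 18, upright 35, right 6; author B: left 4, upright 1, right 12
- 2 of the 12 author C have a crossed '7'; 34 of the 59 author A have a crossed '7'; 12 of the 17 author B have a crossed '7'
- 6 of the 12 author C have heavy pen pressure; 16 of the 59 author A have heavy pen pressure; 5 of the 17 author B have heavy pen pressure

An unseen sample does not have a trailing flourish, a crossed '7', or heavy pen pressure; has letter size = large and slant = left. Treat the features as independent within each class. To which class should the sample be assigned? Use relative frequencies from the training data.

author C: (12/88) × (1/12) × (2/12) × (3/12) × (10/12) × (6/12) ≈ 0.000197285
author A: (59/88) × (6/59) × (39/59) × (18/59) × (25/59) × (43/59) ≈ 0.00424626
author B: (17/88) × (9/17) × (3/17) × (4/17) × (5/17) × (12/17) ≈ 0.000881651
Highest score → author A.

author A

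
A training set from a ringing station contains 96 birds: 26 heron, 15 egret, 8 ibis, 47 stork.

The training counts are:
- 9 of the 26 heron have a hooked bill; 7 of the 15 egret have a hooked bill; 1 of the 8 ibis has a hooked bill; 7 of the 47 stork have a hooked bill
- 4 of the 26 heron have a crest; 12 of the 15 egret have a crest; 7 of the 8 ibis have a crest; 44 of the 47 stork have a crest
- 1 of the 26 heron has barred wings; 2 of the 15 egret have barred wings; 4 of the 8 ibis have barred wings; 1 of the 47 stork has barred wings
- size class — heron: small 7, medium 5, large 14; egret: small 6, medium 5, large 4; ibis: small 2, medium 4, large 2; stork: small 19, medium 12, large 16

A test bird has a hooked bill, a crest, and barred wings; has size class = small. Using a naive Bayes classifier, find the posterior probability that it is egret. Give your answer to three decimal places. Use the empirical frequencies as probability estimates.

0.624

heron: (26/96) × (9/26) × (4/26) × (1/26) × (7/26) ≈ 0.000149351
egret: (15/96) × (7/15) × (12/15) × (2/15) × (6/15) ≈ 0.00311111
ibis: (8/96) × (1/8) × (7/8) × (4/8) × (2/8) ≈ 0.00113932
stork: (47/96) × (7/47) × (44/47) × (1/47) × (19/47) ≈ 0.000587137
P(egret | x) = 0.00311111 / 0.004986918 ≈ 0.624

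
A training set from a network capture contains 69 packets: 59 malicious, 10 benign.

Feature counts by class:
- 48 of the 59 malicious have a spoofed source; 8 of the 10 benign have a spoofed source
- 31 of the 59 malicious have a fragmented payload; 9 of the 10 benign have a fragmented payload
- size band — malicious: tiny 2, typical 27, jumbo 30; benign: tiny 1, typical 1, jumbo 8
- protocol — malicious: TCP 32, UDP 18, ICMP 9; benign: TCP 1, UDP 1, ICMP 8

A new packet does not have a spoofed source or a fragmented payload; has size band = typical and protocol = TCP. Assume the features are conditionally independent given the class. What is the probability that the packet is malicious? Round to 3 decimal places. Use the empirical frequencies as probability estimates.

0.998

malicious: (59/69) × (11/59) × (28/59) × (27/59) × (32/59) ≈ 0.0187784
benign: (10/69) × (2/10) × (1/10) × (1/10) × (1/10) ≈ 0.0000289855
P(malicious | x) = 0.0187784 / 0.0188073855 ≈ 0.998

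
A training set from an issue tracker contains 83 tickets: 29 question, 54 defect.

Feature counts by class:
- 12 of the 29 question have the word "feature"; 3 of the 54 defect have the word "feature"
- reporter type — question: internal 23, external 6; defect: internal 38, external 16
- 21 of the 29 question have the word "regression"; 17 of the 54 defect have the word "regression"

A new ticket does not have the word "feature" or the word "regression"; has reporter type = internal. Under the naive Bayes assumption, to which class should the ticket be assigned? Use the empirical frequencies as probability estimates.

question: (29/83) × (17/29) × (23/29) × (8/29) ≈ 0.0448118
defect: (54/83) × (51/54) × (38/54) × (37/54) ≈ 0.296272
Highest score → defect.

defect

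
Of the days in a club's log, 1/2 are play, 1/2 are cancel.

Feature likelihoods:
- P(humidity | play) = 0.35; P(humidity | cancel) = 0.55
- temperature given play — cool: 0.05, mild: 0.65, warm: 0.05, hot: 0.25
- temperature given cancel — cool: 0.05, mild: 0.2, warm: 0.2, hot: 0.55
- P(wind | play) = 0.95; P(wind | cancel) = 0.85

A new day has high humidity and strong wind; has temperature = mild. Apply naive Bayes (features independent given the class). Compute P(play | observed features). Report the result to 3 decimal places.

play: 0.5 × 0.35 × 0.65 × 0.95 = 0.1080625
cancel: 0.5 × 0.55 × 0.2 × 0.85 = 0.04675
P(play | x) = 0.1080625 / 0.1548125 ≈ 0.698

0.698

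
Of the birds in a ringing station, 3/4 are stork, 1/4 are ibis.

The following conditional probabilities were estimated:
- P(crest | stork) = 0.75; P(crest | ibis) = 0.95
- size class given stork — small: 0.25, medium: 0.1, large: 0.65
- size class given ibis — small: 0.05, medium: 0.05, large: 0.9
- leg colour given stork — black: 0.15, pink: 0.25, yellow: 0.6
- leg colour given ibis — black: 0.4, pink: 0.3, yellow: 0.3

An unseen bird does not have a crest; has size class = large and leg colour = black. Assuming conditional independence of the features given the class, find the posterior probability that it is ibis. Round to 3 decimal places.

0.198

stork: 0.75 × (1−0.75) × 0.65 × 0.15 = 0.01828125
ibis: 0.25 × (1−0.95) × 0.9 × 0.4 = 0.0045
P(ibis | x) = 0.0045 / 0.02278125 ≈ 0.198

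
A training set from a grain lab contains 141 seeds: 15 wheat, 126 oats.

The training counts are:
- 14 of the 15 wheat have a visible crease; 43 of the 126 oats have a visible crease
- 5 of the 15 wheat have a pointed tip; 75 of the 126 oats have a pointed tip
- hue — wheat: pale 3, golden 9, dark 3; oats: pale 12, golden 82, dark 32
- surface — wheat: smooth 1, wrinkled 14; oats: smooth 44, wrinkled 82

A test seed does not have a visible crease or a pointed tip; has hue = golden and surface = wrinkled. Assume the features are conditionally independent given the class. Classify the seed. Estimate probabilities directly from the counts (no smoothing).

wheat: (15/141) × (1/15) × (10/15) × (9/15) × (14/15) ≈ 0.00264775
oats: (126/141) × (83/126) × (51/126) × (82/126) × (82/126) ≈ 0.100913
Highest score → oats.

oats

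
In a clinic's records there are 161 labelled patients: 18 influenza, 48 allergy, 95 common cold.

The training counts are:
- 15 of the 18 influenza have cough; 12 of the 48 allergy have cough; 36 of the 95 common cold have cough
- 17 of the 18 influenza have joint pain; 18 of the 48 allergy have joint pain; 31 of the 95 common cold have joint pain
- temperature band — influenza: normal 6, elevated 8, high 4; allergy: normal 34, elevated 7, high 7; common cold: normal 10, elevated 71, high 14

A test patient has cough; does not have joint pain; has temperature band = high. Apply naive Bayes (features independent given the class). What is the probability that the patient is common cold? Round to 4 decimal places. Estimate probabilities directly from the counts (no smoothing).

influenza: (18/161) × (15/18) × (1/18) × (4/18) ≈ 0.00115022
allergy: (48/161) × (12/48) × (30/48) × (7/48) ≈ 0.00679348
common cold: (95/161) × (36/95) × (64/95) × (14/95) ≈ 0.0221992
P(common cold | x) = 0.0221992 / 0.0301429 ≈ 0.7365

0.7365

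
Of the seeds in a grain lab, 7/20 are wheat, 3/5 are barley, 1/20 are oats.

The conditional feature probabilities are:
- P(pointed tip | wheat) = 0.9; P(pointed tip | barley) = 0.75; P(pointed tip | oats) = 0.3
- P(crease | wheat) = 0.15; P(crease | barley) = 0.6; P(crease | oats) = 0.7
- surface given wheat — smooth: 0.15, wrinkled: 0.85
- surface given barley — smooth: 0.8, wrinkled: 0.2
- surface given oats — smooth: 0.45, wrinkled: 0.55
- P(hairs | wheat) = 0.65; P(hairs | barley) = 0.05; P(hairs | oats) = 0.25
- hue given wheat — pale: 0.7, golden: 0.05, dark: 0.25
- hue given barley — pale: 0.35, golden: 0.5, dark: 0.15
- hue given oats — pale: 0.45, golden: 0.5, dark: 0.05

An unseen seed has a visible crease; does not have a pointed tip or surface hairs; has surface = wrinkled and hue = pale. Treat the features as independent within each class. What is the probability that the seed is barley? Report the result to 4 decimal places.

0.5148

wheat: 0.35 × (1−0.9) × 0.15 × 0.85 × (1−0.65) × 0.7 = 0.0010933125
barley: 0.6 × (1−0.75) × 0.6 × 0.2 × (1−0.05) × 0.35 = 0.005985
oats: 0.05 × (1−0.3) × 0.7 × 0.55 × (1−0.25) × 0.45 = 0.0045478125
P(barley | x) = 0.005985 / 0.011626125 ≈ 0.5148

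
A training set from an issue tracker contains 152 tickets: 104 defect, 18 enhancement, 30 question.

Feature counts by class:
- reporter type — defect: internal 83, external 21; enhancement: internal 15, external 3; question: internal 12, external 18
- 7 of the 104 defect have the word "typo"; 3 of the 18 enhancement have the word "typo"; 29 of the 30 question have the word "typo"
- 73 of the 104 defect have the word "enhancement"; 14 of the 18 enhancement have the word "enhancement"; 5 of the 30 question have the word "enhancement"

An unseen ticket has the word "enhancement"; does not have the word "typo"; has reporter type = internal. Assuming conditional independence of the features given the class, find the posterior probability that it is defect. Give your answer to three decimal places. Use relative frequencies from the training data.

0.847

defect: (104/152) × (83/104) × (97/104) × (73/104) ≈ 0.357489
enhancement: (18/152) × (15/18) × (15/18) × (14/18) ≈ 0.063962
question: (30/152) × (12/30) × (1/30) × (5/30) ≈ 0.000438596
P(defect | x) = 0.357489 / 0.421889596 ≈ 0.847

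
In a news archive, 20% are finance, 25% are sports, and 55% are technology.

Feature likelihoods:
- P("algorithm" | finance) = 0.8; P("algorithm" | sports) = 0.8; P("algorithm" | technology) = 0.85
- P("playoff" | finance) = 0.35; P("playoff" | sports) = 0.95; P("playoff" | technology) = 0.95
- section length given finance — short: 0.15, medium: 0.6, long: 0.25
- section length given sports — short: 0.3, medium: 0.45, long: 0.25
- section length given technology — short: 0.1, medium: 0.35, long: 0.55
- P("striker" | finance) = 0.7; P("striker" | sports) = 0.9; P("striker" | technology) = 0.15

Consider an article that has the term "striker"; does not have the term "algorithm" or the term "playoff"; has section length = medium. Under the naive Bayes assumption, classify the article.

finance

finance: 0.2 × (1−0.8) × (1−0.35) × 0.6 × 0.7 = 0.01092
sports: 0.25 × (1−0.8) × (1−0.95) × 0.45 × 0.9 = 0.0010125
technology: 0.55 × (1−0.85) × (1−0.95) × 0.35 × 0.15 = 0.0002165625
Highest score → finance.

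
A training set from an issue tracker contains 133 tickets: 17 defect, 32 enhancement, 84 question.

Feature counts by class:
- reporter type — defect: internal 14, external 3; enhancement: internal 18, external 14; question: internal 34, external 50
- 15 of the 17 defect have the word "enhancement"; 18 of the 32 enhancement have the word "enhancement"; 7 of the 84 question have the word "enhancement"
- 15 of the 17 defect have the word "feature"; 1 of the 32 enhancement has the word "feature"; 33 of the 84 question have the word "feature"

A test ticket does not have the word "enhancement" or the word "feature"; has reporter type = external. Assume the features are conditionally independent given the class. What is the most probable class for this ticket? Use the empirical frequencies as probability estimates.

question

defect: (17/133) × (3/17) × (2/17) × (2/17) ≈ 0.000312199
enhancement: (32/133) × (14/32) × (14/32) × (31/32) ≈ 0.0446135
question: (84/133) × (50/84) × (77/84) × (51/84) ≈ 0.209228
Highest score → question.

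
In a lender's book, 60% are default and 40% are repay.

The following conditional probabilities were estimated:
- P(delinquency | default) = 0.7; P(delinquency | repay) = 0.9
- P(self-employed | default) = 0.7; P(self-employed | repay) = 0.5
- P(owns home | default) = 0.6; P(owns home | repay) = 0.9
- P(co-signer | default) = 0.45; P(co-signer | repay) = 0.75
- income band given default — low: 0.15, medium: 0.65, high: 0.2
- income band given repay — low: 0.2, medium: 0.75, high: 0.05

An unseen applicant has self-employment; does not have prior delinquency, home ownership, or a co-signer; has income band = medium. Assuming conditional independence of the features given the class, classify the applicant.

default: 0.6 × (1−0.7) × 0.7 × (1−0.6) × (1−0.45) × 0.65 = 0.018018
repay: 0.4 × (1−0.9) × 0.5 × (1−0.9) × (1−0.75) × 0.75 = 0.000375
Highest score → default.

default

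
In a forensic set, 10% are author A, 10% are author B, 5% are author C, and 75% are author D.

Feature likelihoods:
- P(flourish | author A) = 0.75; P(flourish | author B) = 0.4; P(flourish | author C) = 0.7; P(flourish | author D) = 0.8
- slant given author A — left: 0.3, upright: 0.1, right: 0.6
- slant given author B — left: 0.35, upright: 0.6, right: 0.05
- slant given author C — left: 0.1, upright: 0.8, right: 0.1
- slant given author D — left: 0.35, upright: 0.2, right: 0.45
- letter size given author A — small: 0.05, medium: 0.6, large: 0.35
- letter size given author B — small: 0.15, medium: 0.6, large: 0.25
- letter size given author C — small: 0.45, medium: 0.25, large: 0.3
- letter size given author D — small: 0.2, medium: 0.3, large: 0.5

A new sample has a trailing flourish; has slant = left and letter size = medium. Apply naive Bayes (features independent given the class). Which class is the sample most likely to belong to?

author D

author A: 0.1 × 0.75 × 0.3 × 0.6 = 0.0135
author B: 0.1 × 0.4 × 0.35 × 0.6 = 0.0084
author C: 0.05 × 0.7 × 0.1 × 0.25 = 0.000875
author D: 0.75 × 0.8 × 0.35 × 0.3 = 0.063
Highest score → author D.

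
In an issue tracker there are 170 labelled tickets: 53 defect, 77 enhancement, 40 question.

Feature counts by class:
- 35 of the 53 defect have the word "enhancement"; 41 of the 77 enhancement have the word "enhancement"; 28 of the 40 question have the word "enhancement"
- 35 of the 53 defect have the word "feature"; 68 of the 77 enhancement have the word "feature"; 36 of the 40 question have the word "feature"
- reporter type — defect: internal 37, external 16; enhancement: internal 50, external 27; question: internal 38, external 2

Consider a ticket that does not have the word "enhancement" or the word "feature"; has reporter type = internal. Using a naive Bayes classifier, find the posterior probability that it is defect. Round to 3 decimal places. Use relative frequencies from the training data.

defect: (53/170) × (18/53) × (18/53) × (37/53) ≈ 0.0251042
enhancement: (77/170) × (36/77) × (9/77) × (50/77) ≈ 0.0160725
question: (40/170) × (12/40) × (4/40) × (38/40) ≈ 0.00670588
P(defect | x) = 0.0251042 / 0.04788258 ≈ 0.524

0.524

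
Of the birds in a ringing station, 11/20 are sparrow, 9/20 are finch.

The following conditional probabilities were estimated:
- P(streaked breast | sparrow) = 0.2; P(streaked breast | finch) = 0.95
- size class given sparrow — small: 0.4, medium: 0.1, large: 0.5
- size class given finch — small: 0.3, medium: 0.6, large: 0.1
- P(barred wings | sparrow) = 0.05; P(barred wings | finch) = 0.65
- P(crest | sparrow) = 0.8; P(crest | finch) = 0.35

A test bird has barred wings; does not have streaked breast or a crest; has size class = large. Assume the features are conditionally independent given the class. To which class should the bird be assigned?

sparrow: 0.55 × (1−0.2) × 0.5 × 0.05 × (1−0.8) = 0.0022
finch: 0.45 × (1−0.95) × 0.1 × 0.65 × (1−0.35) = 0.000950625
Highest score → sparrow.

sparrow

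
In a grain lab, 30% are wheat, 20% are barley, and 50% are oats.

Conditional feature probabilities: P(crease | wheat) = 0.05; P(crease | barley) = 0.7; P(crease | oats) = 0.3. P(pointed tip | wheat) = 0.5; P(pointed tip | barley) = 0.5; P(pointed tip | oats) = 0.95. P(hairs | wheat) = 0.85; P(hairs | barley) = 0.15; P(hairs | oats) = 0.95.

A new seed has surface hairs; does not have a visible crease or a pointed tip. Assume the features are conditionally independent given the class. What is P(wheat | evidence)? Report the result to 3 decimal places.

0.851

wheat: 0.3 × (1−0.05) × (1−0.5) × 0.85 = 0.121125
barley: 0.2 × (1−0.7) × (1−0.5) × 0.15 = 0.0045
oats: 0.5 × (1−0.3) × (1−0.95) × 0.95 = 0.016625
P(wheat | x) = 0.121125 / 0.14225 ≈ 0.851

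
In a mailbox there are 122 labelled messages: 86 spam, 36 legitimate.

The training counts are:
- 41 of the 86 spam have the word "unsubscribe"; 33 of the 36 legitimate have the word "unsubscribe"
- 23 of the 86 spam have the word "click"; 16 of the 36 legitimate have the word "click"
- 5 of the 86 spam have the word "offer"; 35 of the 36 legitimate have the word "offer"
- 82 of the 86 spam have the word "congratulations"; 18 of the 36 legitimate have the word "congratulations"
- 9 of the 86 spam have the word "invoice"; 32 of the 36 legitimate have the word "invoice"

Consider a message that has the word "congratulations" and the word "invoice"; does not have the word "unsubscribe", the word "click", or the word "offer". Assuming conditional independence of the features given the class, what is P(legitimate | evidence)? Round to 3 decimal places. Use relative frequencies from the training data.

spam: (86/122) × (45/86) × (63/86) × (81/86) × (82/86) × (9/86) ≈ 0.0253946
legitimate: (36/122) × (3/36) × (20/36) × (1/36) × (18/36) × (32/36) ≈ 0.000168657
P(legitimate | x) = 0.000168657 / 0.025563257 ≈ 0.007

0.007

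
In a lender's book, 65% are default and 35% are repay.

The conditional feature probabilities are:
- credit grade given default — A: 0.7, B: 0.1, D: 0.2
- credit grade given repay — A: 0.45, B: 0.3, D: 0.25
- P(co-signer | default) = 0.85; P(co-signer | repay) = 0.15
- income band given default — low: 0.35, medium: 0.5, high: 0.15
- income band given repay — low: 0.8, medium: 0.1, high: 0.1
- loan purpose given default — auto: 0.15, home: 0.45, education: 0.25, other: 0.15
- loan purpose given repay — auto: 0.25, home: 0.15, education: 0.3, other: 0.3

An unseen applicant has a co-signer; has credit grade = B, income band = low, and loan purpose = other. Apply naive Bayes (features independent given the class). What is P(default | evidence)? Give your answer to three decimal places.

0.434

default: 0.65 × 0.1 × 0.85 × 0.35 × 0.15 = 0.002900625
repay: 0.35 × 0.3 × 0.15 × 0.8 × 0.3 = 0.00378
P(default | x) = 0.002900625 / 0.006680625 ≈ 0.434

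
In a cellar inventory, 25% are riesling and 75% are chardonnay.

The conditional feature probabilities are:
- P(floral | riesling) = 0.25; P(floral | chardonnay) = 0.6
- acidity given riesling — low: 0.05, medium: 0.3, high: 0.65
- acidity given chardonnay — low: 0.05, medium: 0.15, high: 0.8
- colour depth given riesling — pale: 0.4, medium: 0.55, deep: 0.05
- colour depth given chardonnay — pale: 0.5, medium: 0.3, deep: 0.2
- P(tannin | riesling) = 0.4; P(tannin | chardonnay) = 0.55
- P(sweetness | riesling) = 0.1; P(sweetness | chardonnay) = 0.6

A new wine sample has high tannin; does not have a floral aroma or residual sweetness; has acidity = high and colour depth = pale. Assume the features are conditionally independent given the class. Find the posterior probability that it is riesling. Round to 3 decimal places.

riesling: 0.25 × (1−0.25) × 0.65 × 0.4 × 0.4 × (1−0.1) = 0.01755
chardonnay: 0.75 × (1−0.6) × 0.8 × 0.5 × 0.55 × (1−0.6) = 0.0264
P(riesling | x) = 0.01755 / 0.04395 ≈ 0.399

0.399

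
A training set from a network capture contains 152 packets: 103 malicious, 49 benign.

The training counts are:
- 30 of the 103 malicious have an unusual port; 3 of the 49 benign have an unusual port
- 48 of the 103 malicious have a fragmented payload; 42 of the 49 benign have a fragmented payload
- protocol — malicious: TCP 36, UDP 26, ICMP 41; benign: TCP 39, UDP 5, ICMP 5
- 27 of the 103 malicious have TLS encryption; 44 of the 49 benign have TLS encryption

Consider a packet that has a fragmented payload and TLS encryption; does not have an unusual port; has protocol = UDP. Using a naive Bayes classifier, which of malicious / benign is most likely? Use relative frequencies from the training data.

benign

malicious: (103/152) × (73/103) × (48/103) × (26/103) × (27/103) ≈ 0.0148097
benign: (49/152) × (46/49) × (42/49) × (5/49) × (44/49) ≈ 0.0237683
Highest score → benign.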